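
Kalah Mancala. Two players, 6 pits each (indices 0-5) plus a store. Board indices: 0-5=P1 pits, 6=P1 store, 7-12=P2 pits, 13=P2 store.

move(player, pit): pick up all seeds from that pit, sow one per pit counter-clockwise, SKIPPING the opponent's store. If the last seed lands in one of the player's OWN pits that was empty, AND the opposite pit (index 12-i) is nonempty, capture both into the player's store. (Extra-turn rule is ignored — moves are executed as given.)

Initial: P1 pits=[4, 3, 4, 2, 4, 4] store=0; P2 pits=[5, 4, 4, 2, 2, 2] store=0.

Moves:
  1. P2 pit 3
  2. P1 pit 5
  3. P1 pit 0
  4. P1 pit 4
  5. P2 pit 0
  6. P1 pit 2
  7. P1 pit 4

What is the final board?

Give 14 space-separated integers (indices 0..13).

Answer: 1 4 0 4 0 3 3 1 7 7 1 4 4 1

Derivation:
Move 1: P2 pit3 -> P1=[4,3,4,2,4,4](0) P2=[5,4,4,0,3,3](0)
Move 2: P1 pit5 -> P1=[4,3,4,2,4,0](1) P2=[6,5,5,0,3,3](0)
Move 3: P1 pit0 -> P1=[0,4,5,3,5,0](1) P2=[6,5,5,0,3,3](0)
Move 4: P1 pit4 -> P1=[0,4,5,3,0,1](2) P2=[7,6,6,0,3,3](0)
Move 5: P2 pit0 -> P1=[1,4,5,3,0,1](2) P2=[0,7,7,1,4,4](1)
Move 6: P1 pit2 -> P1=[1,4,0,4,1,2](3) P2=[1,7,7,1,4,4](1)
Move 7: P1 pit4 -> P1=[1,4,0,4,0,3](3) P2=[1,7,7,1,4,4](1)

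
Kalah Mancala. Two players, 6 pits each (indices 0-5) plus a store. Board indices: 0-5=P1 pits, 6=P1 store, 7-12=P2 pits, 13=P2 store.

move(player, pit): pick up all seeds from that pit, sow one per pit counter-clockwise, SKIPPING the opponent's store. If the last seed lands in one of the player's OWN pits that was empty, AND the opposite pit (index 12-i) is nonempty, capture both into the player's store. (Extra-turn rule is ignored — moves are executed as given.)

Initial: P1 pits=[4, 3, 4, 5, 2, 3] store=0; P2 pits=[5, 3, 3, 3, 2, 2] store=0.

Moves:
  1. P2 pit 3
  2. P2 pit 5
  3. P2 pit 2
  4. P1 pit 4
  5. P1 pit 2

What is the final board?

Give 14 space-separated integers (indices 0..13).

Move 1: P2 pit3 -> P1=[4,3,4,5,2,3](0) P2=[5,3,3,0,3,3](1)
Move 2: P2 pit5 -> P1=[5,4,4,5,2,3](0) P2=[5,3,3,0,3,0](2)
Move 3: P2 pit2 -> P1=[0,4,4,5,2,3](0) P2=[5,3,0,1,4,0](8)
Move 4: P1 pit4 -> P1=[0,4,4,5,0,4](1) P2=[5,3,0,1,4,0](8)
Move 5: P1 pit2 -> P1=[0,4,0,6,1,5](2) P2=[5,3,0,1,4,0](8)

Answer: 0 4 0 6 1 5 2 5 3 0 1 4 0 8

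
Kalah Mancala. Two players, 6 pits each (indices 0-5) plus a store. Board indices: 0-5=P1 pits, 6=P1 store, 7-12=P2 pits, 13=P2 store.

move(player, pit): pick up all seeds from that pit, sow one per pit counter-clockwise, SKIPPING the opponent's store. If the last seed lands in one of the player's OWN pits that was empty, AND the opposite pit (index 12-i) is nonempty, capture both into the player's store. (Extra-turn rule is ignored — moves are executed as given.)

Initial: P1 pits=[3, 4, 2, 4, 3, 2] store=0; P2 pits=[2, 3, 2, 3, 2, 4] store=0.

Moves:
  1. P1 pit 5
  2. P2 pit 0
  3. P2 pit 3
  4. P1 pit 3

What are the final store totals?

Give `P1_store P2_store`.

Move 1: P1 pit5 -> P1=[3,4,2,4,3,0](1) P2=[3,3,2,3,2,4](0)
Move 2: P2 pit0 -> P1=[3,4,2,4,3,0](1) P2=[0,4,3,4,2,4](0)
Move 3: P2 pit3 -> P1=[4,4,2,4,3,0](1) P2=[0,4,3,0,3,5](1)
Move 4: P1 pit3 -> P1=[4,4,2,0,4,1](2) P2=[1,4,3,0,3,5](1)

Answer: 2 1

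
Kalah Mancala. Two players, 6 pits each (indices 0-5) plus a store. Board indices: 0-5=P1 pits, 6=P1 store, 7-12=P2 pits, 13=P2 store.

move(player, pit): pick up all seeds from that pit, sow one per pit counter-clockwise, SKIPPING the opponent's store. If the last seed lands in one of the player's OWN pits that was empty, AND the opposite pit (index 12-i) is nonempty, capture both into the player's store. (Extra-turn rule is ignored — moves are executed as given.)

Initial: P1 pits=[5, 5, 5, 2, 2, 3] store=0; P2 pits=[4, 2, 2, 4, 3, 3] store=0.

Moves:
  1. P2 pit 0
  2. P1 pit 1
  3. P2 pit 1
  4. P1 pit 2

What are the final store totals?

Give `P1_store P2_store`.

Answer: 2 0

Derivation:
Move 1: P2 pit0 -> P1=[5,5,5,2,2,3](0) P2=[0,3,3,5,4,3](0)
Move 2: P1 pit1 -> P1=[5,0,6,3,3,4](1) P2=[0,3,3,5,4,3](0)
Move 3: P2 pit1 -> P1=[5,0,6,3,3,4](1) P2=[0,0,4,6,5,3](0)
Move 4: P1 pit2 -> P1=[5,0,0,4,4,5](2) P2=[1,1,4,6,5,3](0)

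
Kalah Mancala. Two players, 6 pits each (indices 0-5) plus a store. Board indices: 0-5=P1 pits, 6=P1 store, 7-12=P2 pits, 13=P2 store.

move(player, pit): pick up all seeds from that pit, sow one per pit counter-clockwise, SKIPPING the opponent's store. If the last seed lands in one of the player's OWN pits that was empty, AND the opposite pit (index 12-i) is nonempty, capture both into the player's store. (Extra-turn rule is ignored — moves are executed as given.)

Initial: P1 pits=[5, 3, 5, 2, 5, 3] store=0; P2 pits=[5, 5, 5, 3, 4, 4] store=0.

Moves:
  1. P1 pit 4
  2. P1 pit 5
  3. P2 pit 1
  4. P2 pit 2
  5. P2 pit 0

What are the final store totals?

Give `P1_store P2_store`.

Move 1: P1 pit4 -> P1=[5,3,5,2,0,4](1) P2=[6,6,6,3,4,4](0)
Move 2: P1 pit5 -> P1=[5,3,5,2,0,0](2) P2=[7,7,7,3,4,4](0)
Move 3: P2 pit1 -> P1=[6,4,5,2,0,0](2) P2=[7,0,8,4,5,5](1)
Move 4: P2 pit2 -> P1=[7,5,6,3,0,0](2) P2=[7,0,0,5,6,6](2)
Move 5: P2 pit0 -> P1=[8,5,6,3,0,0](2) P2=[0,1,1,6,7,7](3)

Answer: 2 3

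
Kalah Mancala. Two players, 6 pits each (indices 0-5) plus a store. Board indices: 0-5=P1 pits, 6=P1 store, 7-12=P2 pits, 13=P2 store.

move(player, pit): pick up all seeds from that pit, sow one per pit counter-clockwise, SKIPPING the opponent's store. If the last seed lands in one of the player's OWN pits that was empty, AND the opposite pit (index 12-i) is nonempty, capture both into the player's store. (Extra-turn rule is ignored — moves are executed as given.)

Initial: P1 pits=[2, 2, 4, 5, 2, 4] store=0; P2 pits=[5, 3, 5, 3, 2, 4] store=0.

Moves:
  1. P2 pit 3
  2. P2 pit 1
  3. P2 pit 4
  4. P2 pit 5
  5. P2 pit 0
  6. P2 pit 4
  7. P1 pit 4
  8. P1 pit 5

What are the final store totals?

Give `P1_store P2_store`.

Move 1: P2 pit3 -> P1=[2,2,4,5,2,4](0) P2=[5,3,5,0,3,5](1)
Move 2: P2 pit1 -> P1=[2,2,4,5,2,4](0) P2=[5,0,6,1,4,5](1)
Move 3: P2 pit4 -> P1=[3,3,4,5,2,4](0) P2=[5,0,6,1,0,6](2)
Move 4: P2 pit5 -> P1=[4,4,5,6,3,4](0) P2=[5,0,6,1,0,0](3)
Move 5: P2 pit0 -> P1=[0,4,5,6,3,4](0) P2=[0,1,7,2,1,0](8)
Move 6: P2 pit4 -> P1=[0,4,5,6,3,4](0) P2=[0,1,7,2,0,1](8)
Move 7: P1 pit4 -> P1=[0,4,5,6,0,5](1) P2=[1,1,7,2,0,1](8)
Move 8: P1 pit5 -> P1=[0,4,5,6,0,0](2) P2=[2,2,8,3,0,1](8)

Answer: 2 8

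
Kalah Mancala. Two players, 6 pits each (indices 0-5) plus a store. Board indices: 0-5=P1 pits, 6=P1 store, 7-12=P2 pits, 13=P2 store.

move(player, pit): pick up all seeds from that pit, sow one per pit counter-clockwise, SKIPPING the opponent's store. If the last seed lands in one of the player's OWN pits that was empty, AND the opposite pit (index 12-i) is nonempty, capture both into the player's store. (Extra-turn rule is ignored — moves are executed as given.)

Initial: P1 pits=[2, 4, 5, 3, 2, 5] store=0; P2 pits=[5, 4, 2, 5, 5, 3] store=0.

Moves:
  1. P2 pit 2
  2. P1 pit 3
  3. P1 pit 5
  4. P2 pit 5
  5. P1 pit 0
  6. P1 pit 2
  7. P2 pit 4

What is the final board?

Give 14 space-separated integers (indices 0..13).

Move 1: P2 pit2 -> P1=[2,4,5,3,2,5](0) P2=[5,4,0,6,6,3](0)
Move 2: P1 pit3 -> P1=[2,4,5,0,3,6](1) P2=[5,4,0,6,6,3](0)
Move 3: P1 pit5 -> P1=[2,4,5,0,3,0](2) P2=[6,5,1,7,7,3](0)
Move 4: P2 pit5 -> P1=[3,5,5,0,3,0](2) P2=[6,5,1,7,7,0](1)
Move 5: P1 pit0 -> P1=[0,6,6,0,3,0](4) P2=[6,5,0,7,7,0](1)
Move 6: P1 pit2 -> P1=[0,6,0,1,4,1](5) P2=[7,6,0,7,7,0](1)
Move 7: P2 pit4 -> P1=[1,7,1,2,5,1](5) P2=[7,6,0,7,0,1](2)

Answer: 1 7 1 2 5 1 5 7 6 0 7 0 1 2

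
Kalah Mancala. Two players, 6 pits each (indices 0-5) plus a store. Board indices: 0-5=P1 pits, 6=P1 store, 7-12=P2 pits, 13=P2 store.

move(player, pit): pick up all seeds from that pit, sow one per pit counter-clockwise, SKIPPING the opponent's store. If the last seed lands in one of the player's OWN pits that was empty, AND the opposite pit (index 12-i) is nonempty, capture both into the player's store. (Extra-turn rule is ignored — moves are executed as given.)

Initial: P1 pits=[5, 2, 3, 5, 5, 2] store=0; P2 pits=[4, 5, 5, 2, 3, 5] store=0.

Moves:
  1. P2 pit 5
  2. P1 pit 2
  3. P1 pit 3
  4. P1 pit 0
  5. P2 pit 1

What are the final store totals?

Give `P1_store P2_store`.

Answer: 3 2

Derivation:
Move 1: P2 pit5 -> P1=[6,3,4,6,5,2](0) P2=[4,5,5,2,3,0](1)
Move 2: P1 pit2 -> P1=[6,3,0,7,6,3](1) P2=[4,5,5,2,3,0](1)
Move 3: P1 pit3 -> P1=[6,3,0,0,7,4](2) P2=[5,6,6,3,3,0](1)
Move 4: P1 pit0 -> P1=[0,4,1,1,8,5](3) P2=[5,6,6,3,3,0](1)
Move 5: P2 pit1 -> P1=[1,4,1,1,8,5](3) P2=[5,0,7,4,4,1](2)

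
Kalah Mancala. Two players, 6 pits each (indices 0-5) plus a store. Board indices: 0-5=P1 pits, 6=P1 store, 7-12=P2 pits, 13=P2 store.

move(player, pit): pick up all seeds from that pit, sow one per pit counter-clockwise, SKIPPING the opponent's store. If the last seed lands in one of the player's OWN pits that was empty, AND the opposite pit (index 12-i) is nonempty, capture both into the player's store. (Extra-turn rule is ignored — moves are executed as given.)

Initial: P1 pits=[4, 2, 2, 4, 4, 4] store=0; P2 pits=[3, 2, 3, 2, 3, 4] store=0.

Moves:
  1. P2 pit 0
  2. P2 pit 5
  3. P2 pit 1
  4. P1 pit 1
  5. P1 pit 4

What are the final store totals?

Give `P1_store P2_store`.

Answer: 1 1

Derivation:
Move 1: P2 pit0 -> P1=[4,2,2,4,4,4](0) P2=[0,3,4,3,3,4](0)
Move 2: P2 pit5 -> P1=[5,3,3,4,4,4](0) P2=[0,3,4,3,3,0](1)
Move 3: P2 pit1 -> P1=[5,3,3,4,4,4](0) P2=[0,0,5,4,4,0](1)
Move 4: P1 pit1 -> P1=[5,0,4,5,5,4](0) P2=[0,0,5,4,4,0](1)
Move 5: P1 pit4 -> P1=[5,0,4,5,0,5](1) P2=[1,1,6,4,4,0](1)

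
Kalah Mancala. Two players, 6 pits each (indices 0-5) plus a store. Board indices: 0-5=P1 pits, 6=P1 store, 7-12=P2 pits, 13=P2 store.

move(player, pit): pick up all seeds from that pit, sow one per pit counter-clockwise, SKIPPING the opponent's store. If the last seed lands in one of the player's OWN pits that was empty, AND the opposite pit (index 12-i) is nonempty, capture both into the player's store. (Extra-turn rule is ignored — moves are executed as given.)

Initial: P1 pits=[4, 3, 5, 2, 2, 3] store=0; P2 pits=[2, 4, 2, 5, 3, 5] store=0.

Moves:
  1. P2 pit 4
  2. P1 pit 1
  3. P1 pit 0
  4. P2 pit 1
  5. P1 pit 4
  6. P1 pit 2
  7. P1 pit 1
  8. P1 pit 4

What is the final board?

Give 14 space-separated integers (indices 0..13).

Answer: 0 0 0 5 0 7 9 4 2 4 0 1 7 1

Derivation:
Move 1: P2 pit4 -> P1=[5,3,5,2,2,3](0) P2=[2,4,2,5,0,6](1)
Move 2: P1 pit1 -> P1=[5,0,6,3,3,3](0) P2=[2,4,2,5,0,6](1)
Move 3: P1 pit0 -> P1=[0,1,7,4,4,4](0) P2=[2,4,2,5,0,6](1)
Move 4: P2 pit1 -> P1=[0,1,7,4,4,4](0) P2=[2,0,3,6,1,7](1)
Move 5: P1 pit4 -> P1=[0,1,7,4,0,5](1) P2=[3,1,3,6,1,7](1)
Move 6: P1 pit2 -> P1=[0,1,0,5,1,6](2) P2=[4,2,4,6,1,7](1)
Move 7: P1 pit1 -> P1=[0,0,0,5,1,6](9) P2=[4,2,4,0,1,7](1)
Move 8: P1 pit4 -> P1=[0,0,0,5,0,7](9) P2=[4,2,4,0,1,7](1)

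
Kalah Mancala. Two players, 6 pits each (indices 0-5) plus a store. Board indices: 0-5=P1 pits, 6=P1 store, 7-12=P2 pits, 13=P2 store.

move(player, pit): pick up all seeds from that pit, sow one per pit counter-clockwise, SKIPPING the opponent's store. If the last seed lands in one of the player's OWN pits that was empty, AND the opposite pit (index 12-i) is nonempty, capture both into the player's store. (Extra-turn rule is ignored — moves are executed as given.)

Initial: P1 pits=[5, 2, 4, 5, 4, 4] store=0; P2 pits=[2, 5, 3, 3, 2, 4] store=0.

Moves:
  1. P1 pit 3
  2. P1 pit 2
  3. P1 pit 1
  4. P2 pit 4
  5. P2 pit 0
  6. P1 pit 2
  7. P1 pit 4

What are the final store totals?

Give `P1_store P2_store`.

Move 1: P1 pit3 -> P1=[5,2,4,0,5,5](1) P2=[3,6,3,3,2,4](0)
Move 2: P1 pit2 -> P1=[5,2,0,1,6,6](2) P2=[3,6,3,3,2,4](0)
Move 3: P1 pit1 -> P1=[5,0,1,2,6,6](2) P2=[3,6,3,3,2,4](0)
Move 4: P2 pit4 -> P1=[5,0,1,2,6,6](2) P2=[3,6,3,3,0,5](1)
Move 5: P2 pit0 -> P1=[5,0,1,2,6,6](2) P2=[0,7,4,4,0,5](1)
Move 6: P1 pit2 -> P1=[5,0,0,3,6,6](2) P2=[0,7,4,4,0,5](1)
Move 7: P1 pit4 -> P1=[5,0,0,3,0,7](3) P2=[1,8,5,5,0,5](1)

Answer: 3 1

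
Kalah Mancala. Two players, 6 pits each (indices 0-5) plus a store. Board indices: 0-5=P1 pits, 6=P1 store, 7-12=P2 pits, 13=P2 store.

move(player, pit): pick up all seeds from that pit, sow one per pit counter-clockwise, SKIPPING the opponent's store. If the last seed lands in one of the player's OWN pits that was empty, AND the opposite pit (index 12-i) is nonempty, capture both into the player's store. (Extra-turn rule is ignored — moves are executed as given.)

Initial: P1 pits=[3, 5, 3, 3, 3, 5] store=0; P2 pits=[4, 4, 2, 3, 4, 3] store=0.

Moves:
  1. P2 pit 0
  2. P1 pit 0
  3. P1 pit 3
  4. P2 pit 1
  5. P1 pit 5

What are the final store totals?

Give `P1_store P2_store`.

Move 1: P2 pit0 -> P1=[3,5,3,3,3,5](0) P2=[0,5,3,4,5,3](0)
Move 2: P1 pit0 -> P1=[0,6,4,4,3,5](0) P2=[0,5,3,4,5,3](0)
Move 3: P1 pit3 -> P1=[0,6,4,0,4,6](1) P2=[1,5,3,4,5,3](0)
Move 4: P2 pit1 -> P1=[0,6,4,0,4,6](1) P2=[1,0,4,5,6,4](1)
Move 5: P1 pit5 -> P1=[0,6,4,0,4,0](2) P2=[2,1,5,6,7,4](1)

Answer: 2 1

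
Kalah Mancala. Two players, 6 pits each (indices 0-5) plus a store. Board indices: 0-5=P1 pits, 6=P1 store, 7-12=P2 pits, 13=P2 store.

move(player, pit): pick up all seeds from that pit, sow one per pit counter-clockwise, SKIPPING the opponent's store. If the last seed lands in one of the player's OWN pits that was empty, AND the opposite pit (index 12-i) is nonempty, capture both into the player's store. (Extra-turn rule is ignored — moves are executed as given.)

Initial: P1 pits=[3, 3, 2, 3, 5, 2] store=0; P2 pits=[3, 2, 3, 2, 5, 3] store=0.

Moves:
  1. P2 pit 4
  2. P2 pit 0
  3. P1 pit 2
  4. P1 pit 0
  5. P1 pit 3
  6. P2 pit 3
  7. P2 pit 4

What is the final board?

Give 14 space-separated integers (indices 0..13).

Move 1: P2 pit4 -> P1=[4,4,3,3,5,2](0) P2=[3,2,3,2,0,4](1)
Move 2: P2 pit0 -> P1=[4,4,3,3,5,2](0) P2=[0,3,4,3,0,4](1)
Move 3: P1 pit2 -> P1=[4,4,0,4,6,3](0) P2=[0,3,4,3,0,4](1)
Move 4: P1 pit0 -> P1=[0,5,1,5,7,3](0) P2=[0,3,4,3,0,4](1)
Move 5: P1 pit3 -> P1=[0,5,1,0,8,4](1) P2=[1,4,4,3,0,4](1)
Move 6: P2 pit3 -> P1=[0,5,1,0,8,4](1) P2=[1,4,4,0,1,5](2)
Move 7: P2 pit4 -> P1=[0,5,1,0,8,4](1) P2=[1,4,4,0,0,6](2)

Answer: 0 5 1 0 8 4 1 1 4 4 0 0 6 2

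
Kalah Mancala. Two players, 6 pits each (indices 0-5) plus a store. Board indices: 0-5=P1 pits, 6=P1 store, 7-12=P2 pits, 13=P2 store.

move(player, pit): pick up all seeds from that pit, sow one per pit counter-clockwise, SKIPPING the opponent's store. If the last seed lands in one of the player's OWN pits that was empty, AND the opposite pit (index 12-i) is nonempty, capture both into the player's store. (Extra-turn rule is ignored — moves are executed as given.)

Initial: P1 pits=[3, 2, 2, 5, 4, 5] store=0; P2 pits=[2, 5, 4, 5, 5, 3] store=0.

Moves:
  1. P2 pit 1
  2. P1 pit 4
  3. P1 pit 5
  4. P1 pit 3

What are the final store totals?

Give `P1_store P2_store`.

Move 1: P2 pit1 -> P1=[3,2,2,5,4,5](0) P2=[2,0,5,6,6,4](1)
Move 2: P1 pit4 -> P1=[3,2,2,5,0,6](1) P2=[3,1,5,6,6,4](1)
Move 3: P1 pit5 -> P1=[3,2,2,5,0,0](2) P2=[4,2,6,7,7,4](1)
Move 4: P1 pit3 -> P1=[3,2,2,0,1,1](3) P2=[5,3,6,7,7,4](1)

Answer: 3 1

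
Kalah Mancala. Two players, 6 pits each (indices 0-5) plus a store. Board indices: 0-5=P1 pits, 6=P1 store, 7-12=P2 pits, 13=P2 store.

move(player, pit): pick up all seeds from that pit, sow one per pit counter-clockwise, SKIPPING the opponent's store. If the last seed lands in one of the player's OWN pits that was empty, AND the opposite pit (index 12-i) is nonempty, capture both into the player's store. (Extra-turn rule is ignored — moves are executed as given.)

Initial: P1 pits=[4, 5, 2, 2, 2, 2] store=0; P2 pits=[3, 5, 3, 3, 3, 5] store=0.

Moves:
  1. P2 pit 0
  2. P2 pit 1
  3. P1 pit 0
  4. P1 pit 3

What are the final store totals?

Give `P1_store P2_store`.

Answer: 1 1

Derivation:
Move 1: P2 pit0 -> P1=[4,5,2,2,2,2](0) P2=[0,6,4,4,3,5](0)
Move 2: P2 pit1 -> P1=[5,5,2,2,2,2](0) P2=[0,0,5,5,4,6](1)
Move 3: P1 pit0 -> P1=[0,6,3,3,3,3](0) P2=[0,0,5,5,4,6](1)
Move 4: P1 pit3 -> P1=[0,6,3,0,4,4](1) P2=[0,0,5,5,4,6](1)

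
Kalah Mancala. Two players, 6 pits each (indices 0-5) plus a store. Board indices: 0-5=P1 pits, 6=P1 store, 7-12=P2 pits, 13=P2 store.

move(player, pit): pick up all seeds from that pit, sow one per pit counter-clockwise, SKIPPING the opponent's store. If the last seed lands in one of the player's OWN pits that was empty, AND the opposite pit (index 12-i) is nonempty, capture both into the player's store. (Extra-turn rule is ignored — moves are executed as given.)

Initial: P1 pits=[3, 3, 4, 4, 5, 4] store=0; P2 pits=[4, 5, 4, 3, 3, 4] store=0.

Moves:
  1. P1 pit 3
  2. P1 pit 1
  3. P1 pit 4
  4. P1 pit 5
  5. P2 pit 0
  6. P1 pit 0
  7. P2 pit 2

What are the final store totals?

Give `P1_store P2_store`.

Move 1: P1 pit3 -> P1=[3,3,4,0,6,5](1) P2=[5,5,4,3,3,4](0)
Move 2: P1 pit1 -> P1=[3,0,5,1,7,5](1) P2=[5,5,4,3,3,4](0)
Move 3: P1 pit4 -> P1=[3,0,5,1,0,6](2) P2=[6,6,5,4,4,4](0)
Move 4: P1 pit5 -> P1=[3,0,5,1,0,0](3) P2=[7,7,6,5,5,4](0)
Move 5: P2 pit0 -> P1=[4,0,5,1,0,0](3) P2=[0,8,7,6,6,5](1)
Move 6: P1 pit0 -> P1=[0,1,6,2,0,0](12) P2=[0,0,7,6,6,5](1)
Move 7: P2 pit2 -> P1=[1,2,7,2,0,0](12) P2=[0,0,0,7,7,6](2)

Answer: 12 2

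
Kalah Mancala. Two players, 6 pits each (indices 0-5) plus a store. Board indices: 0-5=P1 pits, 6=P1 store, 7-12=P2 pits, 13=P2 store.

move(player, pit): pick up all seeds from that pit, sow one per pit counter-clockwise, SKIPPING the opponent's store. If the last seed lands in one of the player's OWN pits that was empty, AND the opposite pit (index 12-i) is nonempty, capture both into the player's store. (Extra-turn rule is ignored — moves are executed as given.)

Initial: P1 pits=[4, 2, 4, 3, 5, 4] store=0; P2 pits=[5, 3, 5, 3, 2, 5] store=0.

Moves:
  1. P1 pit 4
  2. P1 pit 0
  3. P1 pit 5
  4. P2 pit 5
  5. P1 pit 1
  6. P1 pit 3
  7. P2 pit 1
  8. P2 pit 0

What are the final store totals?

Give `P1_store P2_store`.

Answer: 16 4

Derivation:
Move 1: P1 pit4 -> P1=[4,2,4,3,0,5](1) P2=[6,4,6,3,2,5](0)
Move 2: P1 pit0 -> P1=[0,3,5,4,0,5](6) P2=[6,0,6,3,2,5](0)
Move 3: P1 pit5 -> P1=[0,3,5,4,0,0](7) P2=[7,1,7,4,2,5](0)
Move 4: P2 pit5 -> P1=[1,4,6,5,0,0](7) P2=[7,1,7,4,2,0](1)
Move 5: P1 pit1 -> P1=[1,0,7,6,1,0](15) P2=[0,1,7,4,2,0](1)
Move 6: P1 pit3 -> P1=[1,0,7,0,2,1](16) P2=[1,2,8,4,2,0](1)
Move 7: P2 pit1 -> P1=[1,0,7,0,2,1](16) P2=[1,0,9,5,2,0](1)
Move 8: P2 pit0 -> P1=[1,0,7,0,0,1](16) P2=[0,0,9,5,2,0](4)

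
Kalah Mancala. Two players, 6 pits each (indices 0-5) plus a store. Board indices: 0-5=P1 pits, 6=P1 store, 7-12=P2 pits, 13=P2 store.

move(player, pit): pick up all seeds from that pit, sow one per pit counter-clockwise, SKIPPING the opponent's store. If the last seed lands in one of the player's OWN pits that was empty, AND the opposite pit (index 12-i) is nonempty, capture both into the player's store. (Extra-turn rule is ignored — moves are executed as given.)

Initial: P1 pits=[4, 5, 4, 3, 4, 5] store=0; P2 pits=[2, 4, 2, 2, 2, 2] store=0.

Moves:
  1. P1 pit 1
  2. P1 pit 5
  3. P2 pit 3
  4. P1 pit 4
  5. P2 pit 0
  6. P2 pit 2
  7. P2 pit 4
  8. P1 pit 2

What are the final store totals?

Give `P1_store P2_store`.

Move 1: P1 pit1 -> P1=[4,0,5,4,5,6](1) P2=[2,4,2,2,2,2](0)
Move 2: P1 pit5 -> P1=[4,0,5,4,5,0](2) P2=[3,5,3,3,3,2](0)
Move 3: P2 pit3 -> P1=[4,0,5,4,5,0](2) P2=[3,5,3,0,4,3](1)
Move 4: P1 pit4 -> P1=[4,0,5,4,0,1](3) P2=[4,6,4,0,4,3](1)
Move 5: P2 pit0 -> P1=[4,0,5,4,0,1](3) P2=[0,7,5,1,5,3](1)
Move 6: P2 pit2 -> P1=[5,0,5,4,0,1](3) P2=[0,7,0,2,6,4](2)
Move 7: P2 pit4 -> P1=[6,1,6,5,0,1](3) P2=[0,7,0,2,0,5](3)
Move 8: P1 pit2 -> P1=[6,1,0,6,1,2](4) P2=[1,8,0,2,0,5](3)

Answer: 4 3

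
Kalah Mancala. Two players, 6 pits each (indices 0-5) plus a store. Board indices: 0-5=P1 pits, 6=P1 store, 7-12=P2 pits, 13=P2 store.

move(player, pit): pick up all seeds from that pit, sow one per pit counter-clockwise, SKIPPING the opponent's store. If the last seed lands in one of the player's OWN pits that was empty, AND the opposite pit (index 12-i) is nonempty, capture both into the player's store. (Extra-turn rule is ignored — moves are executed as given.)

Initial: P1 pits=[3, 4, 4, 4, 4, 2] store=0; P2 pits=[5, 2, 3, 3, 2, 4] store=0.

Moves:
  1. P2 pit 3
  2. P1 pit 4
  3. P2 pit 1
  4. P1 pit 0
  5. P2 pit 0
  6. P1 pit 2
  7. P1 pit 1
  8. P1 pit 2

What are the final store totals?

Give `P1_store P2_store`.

Move 1: P2 pit3 -> P1=[3,4,4,4,4,2](0) P2=[5,2,3,0,3,5](1)
Move 2: P1 pit4 -> P1=[3,4,4,4,0,3](1) P2=[6,3,3,0,3,5](1)
Move 3: P2 pit1 -> P1=[3,4,4,4,0,3](1) P2=[6,0,4,1,4,5](1)
Move 4: P1 pit0 -> P1=[0,5,5,5,0,3](1) P2=[6,0,4,1,4,5](1)
Move 5: P2 pit0 -> P1=[0,5,5,5,0,3](1) P2=[0,1,5,2,5,6](2)
Move 6: P1 pit2 -> P1=[0,5,0,6,1,4](2) P2=[1,1,5,2,5,6](2)
Move 7: P1 pit1 -> P1=[0,0,1,7,2,5](3) P2=[1,1,5,2,5,6](2)
Move 8: P1 pit2 -> P1=[0,0,0,8,2,5](3) P2=[1,1,5,2,5,6](2)

Answer: 3 2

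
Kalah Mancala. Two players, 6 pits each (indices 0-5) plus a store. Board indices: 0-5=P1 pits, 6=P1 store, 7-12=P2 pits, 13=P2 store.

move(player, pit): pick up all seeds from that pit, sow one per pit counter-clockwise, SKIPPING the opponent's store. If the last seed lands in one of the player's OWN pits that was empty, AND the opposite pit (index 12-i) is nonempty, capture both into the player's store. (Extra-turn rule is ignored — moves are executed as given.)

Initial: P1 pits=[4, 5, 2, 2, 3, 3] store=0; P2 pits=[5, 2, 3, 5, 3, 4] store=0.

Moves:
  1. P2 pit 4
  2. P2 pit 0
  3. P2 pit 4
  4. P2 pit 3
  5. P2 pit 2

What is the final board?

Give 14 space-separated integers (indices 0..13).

Move 1: P2 pit4 -> P1=[5,5,2,2,3,3](0) P2=[5,2,3,5,0,5](1)
Move 2: P2 pit0 -> P1=[5,5,2,2,3,3](0) P2=[0,3,4,6,1,6](1)
Move 3: P2 pit4 -> P1=[5,5,2,2,3,3](0) P2=[0,3,4,6,0,7](1)
Move 4: P2 pit3 -> P1=[6,6,3,2,3,3](0) P2=[0,3,4,0,1,8](2)
Move 5: P2 pit2 -> P1=[6,6,3,2,3,3](0) P2=[0,3,0,1,2,9](3)

Answer: 6 6 3 2 3 3 0 0 3 0 1 2 9 3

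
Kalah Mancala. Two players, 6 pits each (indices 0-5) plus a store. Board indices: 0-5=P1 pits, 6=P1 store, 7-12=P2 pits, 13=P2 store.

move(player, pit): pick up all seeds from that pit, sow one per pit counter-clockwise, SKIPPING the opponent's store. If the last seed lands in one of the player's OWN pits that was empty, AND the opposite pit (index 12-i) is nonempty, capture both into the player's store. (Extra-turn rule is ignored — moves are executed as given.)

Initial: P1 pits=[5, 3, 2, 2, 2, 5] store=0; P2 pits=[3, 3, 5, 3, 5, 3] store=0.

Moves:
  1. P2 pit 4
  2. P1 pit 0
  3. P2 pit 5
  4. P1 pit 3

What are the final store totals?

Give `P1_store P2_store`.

Answer: 2 2

Derivation:
Move 1: P2 pit4 -> P1=[6,4,3,2,2,5](0) P2=[3,3,5,3,0,4](1)
Move 2: P1 pit0 -> P1=[0,5,4,3,3,6](1) P2=[3,3,5,3,0,4](1)
Move 3: P2 pit5 -> P1=[1,6,5,3,3,6](1) P2=[3,3,5,3,0,0](2)
Move 4: P1 pit3 -> P1=[1,6,5,0,4,7](2) P2=[3,3,5,3,0,0](2)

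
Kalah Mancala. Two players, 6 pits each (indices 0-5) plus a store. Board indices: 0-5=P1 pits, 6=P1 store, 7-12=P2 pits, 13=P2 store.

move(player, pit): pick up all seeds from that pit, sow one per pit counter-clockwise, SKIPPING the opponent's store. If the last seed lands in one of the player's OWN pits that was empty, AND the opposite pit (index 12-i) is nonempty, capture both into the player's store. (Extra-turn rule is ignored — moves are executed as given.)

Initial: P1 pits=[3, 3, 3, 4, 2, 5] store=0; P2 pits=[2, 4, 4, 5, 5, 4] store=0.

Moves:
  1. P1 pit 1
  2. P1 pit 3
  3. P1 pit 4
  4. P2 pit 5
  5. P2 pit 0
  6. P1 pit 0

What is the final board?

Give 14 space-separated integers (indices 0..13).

Answer: 0 2 6 1 0 7 10 0 0 5 6 6 0 1

Derivation:
Move 1: P1 pit1 -> P1=[3,0,4,5,3,5](0) P2=[2,4,4,5,5,4](0)
Move 2: P1 pit3 -> P1=[3,0,4,0,4,6](1) P2=[3,5,4,5,5,4](0)
Move 3: P1 pit4 -> P1=[3,0,4,0,0,7](2) P2=[4,6,4,5,5,4](0)
Move 4: P2 pit5 -> P1=[4,1,5,0,0,7](2) P2=[4,6,4,5,5,0](1)
Move 5: P2 pit0 -> P1=[4,1,5,0,0,7](2) P2=[0,7,5,6,6,0](1)
Move 6: P1 pit0 -> P1=[0,2,6,1,0,7](10) P2=[0,0,5,6,6,0](1)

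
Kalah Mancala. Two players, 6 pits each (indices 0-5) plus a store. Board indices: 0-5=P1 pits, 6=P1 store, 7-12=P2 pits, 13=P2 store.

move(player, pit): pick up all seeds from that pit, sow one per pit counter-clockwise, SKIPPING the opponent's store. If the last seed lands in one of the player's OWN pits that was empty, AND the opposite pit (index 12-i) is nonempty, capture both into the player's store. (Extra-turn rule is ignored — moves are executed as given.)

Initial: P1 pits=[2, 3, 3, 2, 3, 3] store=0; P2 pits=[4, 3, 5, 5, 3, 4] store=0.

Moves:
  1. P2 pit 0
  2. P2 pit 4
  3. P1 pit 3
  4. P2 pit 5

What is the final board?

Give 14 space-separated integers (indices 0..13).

Move 1: P2 pit0 -> P1=[2,3,3,2,3,3](0) P2=[0,4,6,6,4,4](0)
Move 2: P2 pit4 -> P1=[3,4,3,2,3,3](0) P2=[0,4,6,6,0,5](1)
Move 3: P1 pit3 -> P1=[3,4,3,0,4,4](0) P2=[0,4,6,6,0,5](1)
Move 4: P2 pit5 -> P1=[4,5,4,1,4,4](0) P2=[0,4,6,6,0,0](2)

Answer: 4 5 4 1 4 4 0 0 4 6 6 0 0 2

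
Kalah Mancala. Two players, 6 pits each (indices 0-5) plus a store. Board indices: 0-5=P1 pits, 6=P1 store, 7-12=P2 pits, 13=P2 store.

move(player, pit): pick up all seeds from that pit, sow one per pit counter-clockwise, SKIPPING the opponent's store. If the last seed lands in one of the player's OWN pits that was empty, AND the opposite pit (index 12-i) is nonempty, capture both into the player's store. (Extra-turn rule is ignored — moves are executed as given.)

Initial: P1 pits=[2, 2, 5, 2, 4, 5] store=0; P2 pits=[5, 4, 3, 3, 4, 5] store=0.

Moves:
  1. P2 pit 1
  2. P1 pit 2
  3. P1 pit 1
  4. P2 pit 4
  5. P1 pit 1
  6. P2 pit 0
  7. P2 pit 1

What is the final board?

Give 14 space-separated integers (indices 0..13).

Answer: 3 0 3 4 5 6 1 0 0 6 5 1 8 2

Derivation:
Move 1: P2 pit1 -> P1=[2,2,5,2,4,5](0) P2=[5,0,4,4,5,6](0)
Move 2: P1 pit2 -> P1=[2,2,0,3,5,6](1) P2=[6,0,4,4,5,6](0)
Move 3: P1 pit1 -> P1=[2,0,1,4,5,6](1) P2=[6,0,4,4,5,6](0)
Move 4: P2 pit4 -> P1=[3,1,2,4,5,6](1) P2=[6,0,4,4,0,7](1)
Move 5: P1 pit1 -> P1=[3,0,3,4,5,6](1) P2=[6,0,4,4,0,7](1)
Move 6: P2 pit0 -> P1=[3,0,3,4,5,6](1) P2=[0,1,5,5,1,8](2)
Move 7: P2 pit1 -> P1=[3,0,3,4,5,6](1) P2=[0,0,6,5,1,8](2)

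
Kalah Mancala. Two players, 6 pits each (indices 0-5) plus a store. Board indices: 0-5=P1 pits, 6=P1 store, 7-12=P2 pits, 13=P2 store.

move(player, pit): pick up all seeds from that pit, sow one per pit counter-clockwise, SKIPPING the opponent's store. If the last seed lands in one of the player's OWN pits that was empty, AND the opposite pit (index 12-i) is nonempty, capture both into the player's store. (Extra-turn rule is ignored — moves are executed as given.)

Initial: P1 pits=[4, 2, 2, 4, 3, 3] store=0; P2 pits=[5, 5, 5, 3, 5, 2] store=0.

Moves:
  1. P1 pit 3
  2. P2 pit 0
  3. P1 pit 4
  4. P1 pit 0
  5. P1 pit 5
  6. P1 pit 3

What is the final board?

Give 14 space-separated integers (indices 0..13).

Move 1: P1 pit3 -> P1=[4,2,2,0,4,4](1) P2=[6,5,5,3,5,2](0)
Move 2: P2 pit0 -> P1=[4,2,2,0,4,4](1) P2=[0,6,6,4,6,3](1)
Move 3: P1 pit4 -> P1=[4,2,2,0,0,5](2) P2=[1,7,6,4,6,3](1)
Move 4: P1 pit0 -> P1=[0,3,3,1,0,5](10) P2=[1,0,6,4,6,3](1)
Move 5: P1 pit5 -> P1=[0,3,3,1,0,0](11) P2=[2,1,7,5,6,3](1)
Move 6: P1 pit3 -> P1=[0,3,3,0,0,0](13) P2=[2,0,7,5,6,3](1)

Answer: 0 3 3 0 0 0 13 2 0 7 5 6 3 1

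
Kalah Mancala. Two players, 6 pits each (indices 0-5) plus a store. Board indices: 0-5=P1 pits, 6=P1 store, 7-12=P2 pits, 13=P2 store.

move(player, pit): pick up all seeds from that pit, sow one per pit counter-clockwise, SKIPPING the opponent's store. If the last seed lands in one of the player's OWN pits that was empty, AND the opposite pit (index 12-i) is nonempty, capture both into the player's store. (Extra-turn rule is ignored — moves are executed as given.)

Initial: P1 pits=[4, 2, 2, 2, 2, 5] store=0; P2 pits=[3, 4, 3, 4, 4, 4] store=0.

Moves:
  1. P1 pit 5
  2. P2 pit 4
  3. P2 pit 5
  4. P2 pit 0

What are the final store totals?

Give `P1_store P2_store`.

Move 1: P1 pit5 -> P1=[4,2,2,2,2,0](1) P2=[4,5,4,5,4,4](0)
Move 2: P2 pit4 -> P1=[5,3,2,2,2,0](1) P2=[4,5,4,5,0,5](1)
Move 3: P2 pit5 -> P1=[6,4,3,3,2,0](1) P2=[4,5,4,5,0,0](2)
Move 4: P2 pit0 -> P1=[6,0,3,3,2,0](1) P2=[0,6,5,6,0,0](7)

Answer: 1 7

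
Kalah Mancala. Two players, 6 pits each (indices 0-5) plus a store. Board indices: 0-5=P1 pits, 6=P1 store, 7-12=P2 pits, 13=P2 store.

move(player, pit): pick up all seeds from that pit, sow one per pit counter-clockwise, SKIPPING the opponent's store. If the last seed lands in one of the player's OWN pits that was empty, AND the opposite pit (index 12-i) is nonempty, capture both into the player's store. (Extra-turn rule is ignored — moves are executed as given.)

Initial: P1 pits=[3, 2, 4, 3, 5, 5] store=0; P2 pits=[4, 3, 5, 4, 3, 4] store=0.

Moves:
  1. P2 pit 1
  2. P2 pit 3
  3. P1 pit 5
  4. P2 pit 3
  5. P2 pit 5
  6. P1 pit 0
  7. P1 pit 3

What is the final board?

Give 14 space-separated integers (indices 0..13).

Answer: 0 5 6 0 7 1 8 1 2 7 0 6 0 2

Derivation:
Move 1: P2 pit1 -> P1=[3,2,4,3,5,5](0) P2=[4,0,6,5,4,4](0)
Move 2: P2 pit3 -> P1=[4,3,4,3,5,5](0) P2=[4,0,6,0,5,5](1)
Move 3: P1 pit5 -> P1=[4,3,4,3,5,0](1) P2=[5,1,7,1,5,5](1)
Move 4: P2 pit3 -> P1=[4,3,4,3,5,0](1) P2=[5,1,7,0,6,5](1)
Move 5: P2 pit5 -> P1=[5,4,5,4,5,0](1) P2=[5,1,7,0,6,0](2)
Move 6: P1 pit0 -> P1=[0,5,6,5,6,0](7) P2=[0,1,7,0,6,0](2)
Move 7: P1 pit3 -> P1=[0,5,6,0,7,1](8) P2=[1,2,7,0,6,0](2)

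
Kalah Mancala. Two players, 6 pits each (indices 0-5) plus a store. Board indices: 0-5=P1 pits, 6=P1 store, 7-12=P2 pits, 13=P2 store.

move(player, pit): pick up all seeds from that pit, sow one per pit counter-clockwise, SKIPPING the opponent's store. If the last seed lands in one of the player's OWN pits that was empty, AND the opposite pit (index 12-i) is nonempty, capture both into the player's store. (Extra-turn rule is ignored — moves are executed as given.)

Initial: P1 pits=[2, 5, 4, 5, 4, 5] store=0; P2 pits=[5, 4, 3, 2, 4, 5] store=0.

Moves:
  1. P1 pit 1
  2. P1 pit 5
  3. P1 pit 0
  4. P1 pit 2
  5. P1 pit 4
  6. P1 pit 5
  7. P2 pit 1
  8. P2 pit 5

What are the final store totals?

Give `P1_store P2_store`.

Move 1: P1 pit1 -> P1=[2,0,5,6,5,6](1) P2=[5,4,3,2,4,5](0)
Move 2: P1 pit5 -> P1=[2,0,5,6,5,0](2) P2=[6,5,4,3,5,5](0)
Move 3: P1 pit0 -> P1=[0,1,6,6,5,0](2) P2=[6,5,4,3,5,5](0)
Move 4: P1 pit2 -> P1=[0,1,0,7,6,1](3) P2=[7,6,4,3,5,5](0)
Move 5: P1 pit4 -> P1=[0,1,0,7,0,2](4) P2=[8,7,5,4,5,5](0)
Move 6: P1 pit5 -> P1=[0,1,0,7,0,0](5) P2=[9,7,5,4,5,5](0)
Move 7: P2 pit1 -> P1=[1,2,0,7,0,0](5) P2=[9,0,6,5,6,6](1)
Move 8: P2 pit5 -> P1=[2,3,1,8,1,0](5) P2=[9,0,6,5,6,0](2)

Answer: 5 2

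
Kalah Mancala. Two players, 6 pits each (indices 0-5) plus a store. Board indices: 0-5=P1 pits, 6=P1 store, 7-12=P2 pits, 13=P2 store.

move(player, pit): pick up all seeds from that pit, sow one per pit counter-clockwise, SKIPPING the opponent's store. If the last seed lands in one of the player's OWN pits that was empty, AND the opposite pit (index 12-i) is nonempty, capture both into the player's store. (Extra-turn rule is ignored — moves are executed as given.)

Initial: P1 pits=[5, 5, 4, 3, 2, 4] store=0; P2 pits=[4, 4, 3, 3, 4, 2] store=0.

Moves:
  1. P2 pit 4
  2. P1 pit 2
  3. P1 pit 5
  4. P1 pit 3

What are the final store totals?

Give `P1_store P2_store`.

Answer: 3 1

Derivation:
Move 1: P2 pit4 -> P1=[6,6,4,3,2,4](0) P2=[4,4,3,3,0,3](1)
Move 2: P1 pit2 -> P1=[6,6,0,4,3,5](1) P2=[4,4,3,3,0,3](1)
Move 3: P1 pit5 -> P1=[6,6,0,4,3,0](2) P2=[5,5,4,4,0,3](1)
Move 4: P1 pit3 -> P1=[6,6,0,0,4,1](3) P2=[6,5,4,4,0,3](1)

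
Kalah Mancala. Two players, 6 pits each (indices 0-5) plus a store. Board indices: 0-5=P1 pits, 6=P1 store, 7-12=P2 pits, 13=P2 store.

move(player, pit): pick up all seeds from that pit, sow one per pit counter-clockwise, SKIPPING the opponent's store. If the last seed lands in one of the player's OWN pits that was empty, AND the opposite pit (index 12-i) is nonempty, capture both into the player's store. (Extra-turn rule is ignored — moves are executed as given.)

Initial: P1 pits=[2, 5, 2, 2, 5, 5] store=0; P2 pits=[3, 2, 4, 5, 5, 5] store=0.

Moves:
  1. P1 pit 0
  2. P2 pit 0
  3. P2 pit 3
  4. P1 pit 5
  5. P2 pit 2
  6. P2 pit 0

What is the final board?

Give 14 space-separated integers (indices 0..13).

Answer: 2 8 4 2 5 0 1 0 5 0 2 7 7 2

Derivation:
Move 1: P1 pit0 -> P1=[0,6,3,2,5,5](0) P2=[3,2,4,5,5,5](0)
Move 2: P2 pit0 -> P1=[0,6,3,2,5,5](0) P2=[0,3,5,6,5,5](0)
Move 3: P2 pit3 -> P1=[1,7,4,2,5,5](0) P2=[0,3,5,0,6,6](1)
Move 4: P1 pit5 -> P1=[1,7,4,2,5,0](1) P2=[1,4,6,1,6,6](1)
Move 5: P2 pit2 -> P1=[2,8,4,2,5,0](1) P2=[1,4,0,2,7,7](2)
Move 6: P2 pit0 -> P1=[2,8,4,2,5,0](1) P2=[0,5,0,2,7,7](2)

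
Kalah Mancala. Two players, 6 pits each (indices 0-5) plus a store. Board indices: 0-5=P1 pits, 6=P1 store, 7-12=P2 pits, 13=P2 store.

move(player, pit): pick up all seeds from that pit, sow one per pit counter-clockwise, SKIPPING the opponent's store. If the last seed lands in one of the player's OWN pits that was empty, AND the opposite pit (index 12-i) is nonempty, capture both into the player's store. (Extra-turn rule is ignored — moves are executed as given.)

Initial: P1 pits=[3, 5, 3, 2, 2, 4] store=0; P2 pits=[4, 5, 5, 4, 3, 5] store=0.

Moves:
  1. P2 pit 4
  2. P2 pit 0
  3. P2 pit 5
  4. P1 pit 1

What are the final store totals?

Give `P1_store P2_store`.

Answer: 0 8

Derivation:
Move 1: P2 pit4 -> P1=[4,5,3,2,2,4](0) P2=[4,5,5,4,0,6](1)
Move 2: P2 pit0 -> P1=[4,0,3,2,2,4](0) P2=[0,6,6,5,0,6](7)
Move 3: P2 pit5 -> P1=[5,1,4,3,3,4](0) P2=[0,6,6,5,0,0](8)
Move 4: P1 pit1 -> P1=[5,0,5,3,3,4](0) P2=[0,6,6,5,0,0](8)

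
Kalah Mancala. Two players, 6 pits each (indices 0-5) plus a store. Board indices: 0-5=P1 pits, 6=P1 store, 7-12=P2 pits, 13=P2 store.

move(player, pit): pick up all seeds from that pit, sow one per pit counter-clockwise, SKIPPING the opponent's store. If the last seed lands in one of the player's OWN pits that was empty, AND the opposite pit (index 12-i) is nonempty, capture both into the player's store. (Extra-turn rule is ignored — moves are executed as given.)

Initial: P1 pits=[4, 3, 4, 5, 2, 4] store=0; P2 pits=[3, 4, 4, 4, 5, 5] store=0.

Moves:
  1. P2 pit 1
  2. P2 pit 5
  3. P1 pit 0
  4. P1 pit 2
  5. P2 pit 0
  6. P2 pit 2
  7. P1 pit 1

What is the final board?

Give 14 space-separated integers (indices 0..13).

Move 1: P2 pit1 -> P1=[4,3,4,5,2,4](0) P2=[3,0,5,5,6,6](0)
Move 2: P2 pit5 -> P1=[5,4,5,6,3,4](0) P2=[3,0,5,5,6,0](1)
Move 3: P1 pit0 -> P1=[0,5,6,7,4,5](0) P2=[3,0,5,5,6,0](1)
Move 4: P1 pit2 -> P1=[0,5,0,8,5,6](1) P2=[4,1,5,5,6,0](1)
Move 5: P2 pit0 -> P1=[0,5,0,8,5,6](1) P2=[0,2,6,6,7,0](1)
Move 6: P2 pit2 -> P1=[1,6,0,8,5,6](1) P2=[0,2,0,7,8,1](2)
Move 7: P1 pit1 -> P1=[1,0,1,9,6,7](2) P2=[1,2,0,7,8,1](2)

Answer: 1 0 1 9 6 7 2 1 2 0 7 8 1 2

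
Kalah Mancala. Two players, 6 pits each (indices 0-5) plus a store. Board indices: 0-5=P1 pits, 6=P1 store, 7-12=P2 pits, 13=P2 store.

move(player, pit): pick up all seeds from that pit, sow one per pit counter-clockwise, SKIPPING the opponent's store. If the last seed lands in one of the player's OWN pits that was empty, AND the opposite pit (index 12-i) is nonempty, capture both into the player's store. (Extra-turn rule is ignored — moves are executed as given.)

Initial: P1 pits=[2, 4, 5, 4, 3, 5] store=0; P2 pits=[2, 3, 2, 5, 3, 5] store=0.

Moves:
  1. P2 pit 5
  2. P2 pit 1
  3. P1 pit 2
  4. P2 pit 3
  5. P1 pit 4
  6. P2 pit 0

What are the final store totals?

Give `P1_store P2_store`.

Answer: 2 2

Derivation:
Move 1: P2 pit5 -> P1=[3,5,6,5,3,5](0) P2=[2,3,2,5,3,0](1)
Move 2: P2 pit1 -> P1=[3,5,6,5,3,5](0) P2=[2,0,3,6,4,0](1)
Move 3: P1 pit2 -> P1=[3,5,0,6,4,6](1) P2=[3,1,3,6,4,0](1)
Move 4: P2 pit3 -> P1=[4,6,1,6,4,6](1) P2=[3,1,3,0,5,1](2)
Move 5: P1 pit4 -> P1=[4,6,1,6,0,7](2) P2=[4,2,3,0,5,1](2)
Move 6: P2 pit0 -> P1=[4,6,1,6,0,7](2) P2=[0,3,4,1,6,1](2)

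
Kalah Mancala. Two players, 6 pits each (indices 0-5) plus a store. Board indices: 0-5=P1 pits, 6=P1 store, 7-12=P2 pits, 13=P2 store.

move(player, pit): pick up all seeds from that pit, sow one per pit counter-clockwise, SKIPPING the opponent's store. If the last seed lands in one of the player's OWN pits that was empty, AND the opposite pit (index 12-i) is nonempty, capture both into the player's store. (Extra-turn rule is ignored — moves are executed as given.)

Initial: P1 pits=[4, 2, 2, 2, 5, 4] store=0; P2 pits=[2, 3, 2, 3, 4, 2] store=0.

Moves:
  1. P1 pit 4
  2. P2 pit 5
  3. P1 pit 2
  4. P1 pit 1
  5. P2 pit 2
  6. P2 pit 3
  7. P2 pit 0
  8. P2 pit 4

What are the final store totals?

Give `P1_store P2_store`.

Move 1: P1 pit4 -> P1=[4,2,2,2,0,5](1) P2=[3,4,3,3,4,2](0)
Move 2: P2 pit5 -> P1=[5,2,2,2,0,5](1) P2=[3,4,3,3,4,0](1)
Move 3: P1 pit2 -> P1=[5,2,0,3,0,5](6) P2=[3,0,3,3,4,0](1)
Move 4: P1 pit1 -> P1=[5,0,1,4,0,5](6) P2=[3,0,3,3,4,0](1)
Move 5: P2 pit2 -> P1=[0,0,1,4,0,5](6) P2=[3,0,0,4,5,0](7)
Move 6: P2 pit3 -> P1=[1,0,1,4,0,5](6) P2=[3,0,0,0,6,1](8)
Move 7: P2 pit0 -> P1=[1,0,0,4,0,5](6) P2=[0,1,1,0,6,1](10)
Move 8: P2 pit4 -> P1=[2,1,1,5,0,5](6) P2=[0,1,1,0,0,2](11)

Answer: 6 11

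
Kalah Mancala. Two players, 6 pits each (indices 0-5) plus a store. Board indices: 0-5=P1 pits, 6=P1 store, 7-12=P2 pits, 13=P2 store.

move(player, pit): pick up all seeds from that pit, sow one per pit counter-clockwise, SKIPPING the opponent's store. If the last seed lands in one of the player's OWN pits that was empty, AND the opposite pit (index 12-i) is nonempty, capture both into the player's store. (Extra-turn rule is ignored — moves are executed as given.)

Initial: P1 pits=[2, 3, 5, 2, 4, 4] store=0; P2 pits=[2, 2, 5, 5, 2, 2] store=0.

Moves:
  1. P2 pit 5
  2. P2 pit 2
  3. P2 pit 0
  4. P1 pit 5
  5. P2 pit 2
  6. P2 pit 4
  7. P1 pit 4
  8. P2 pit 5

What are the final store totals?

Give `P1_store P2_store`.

Move 1: P2 pit5 -> P1=[3,3,5,2,4,4](0) P2=[2,2,5,5,2,0](1)
Move 2: P2 pit2 -> P1=[4,3,5,2,4,4](0) P2=[2,2,0,6,3,1](2)
Move 3: P2 pit0 -> P1=[4,3,5,0,4,4](0) P2=[0,3,0,6,3,1](5)
Move 4: P1 pit5 -> P1=[4,3,5,0,4,0](1) P2=[1,4,1,6,3,1](5)
Move 5: P2 pit2 -> P1=[4,3,5,0,4,0](1) P2=[1,4,0,7,3,1](5)
Move 6: P2 pit4 -> P1=[5,3,5,0,4,0](1) P2=[1,4,0,7,0,2](6)
Move 7: P1 pit4 -> P1=[5,3,5,0,0,1](2) P2=[2,5,0,7,0,2](6)
Move 8: P2 pit5 -> P1=[6,3,5,0,0,1](2) P2=[2,5,0,7,0,0](7)

Answer: 2 7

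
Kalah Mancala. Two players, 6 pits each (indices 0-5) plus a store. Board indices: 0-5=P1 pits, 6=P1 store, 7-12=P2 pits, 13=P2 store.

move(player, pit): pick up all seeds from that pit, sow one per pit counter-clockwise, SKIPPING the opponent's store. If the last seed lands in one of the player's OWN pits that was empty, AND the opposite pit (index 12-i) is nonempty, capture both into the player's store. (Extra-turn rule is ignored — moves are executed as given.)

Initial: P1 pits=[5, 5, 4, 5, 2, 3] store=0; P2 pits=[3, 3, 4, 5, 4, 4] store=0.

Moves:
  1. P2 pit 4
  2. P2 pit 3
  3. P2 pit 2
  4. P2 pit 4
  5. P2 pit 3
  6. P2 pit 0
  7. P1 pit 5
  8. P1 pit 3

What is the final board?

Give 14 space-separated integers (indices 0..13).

Answer: 7 0 0 0 3 1 2 2 6 1 0 0 8 17

Derivation:
Move 1: P2 pit4 -> P1=[6,6,4,5,2,3](0) P2=[3,3,4,5,0,5](1)
Move 2: P2 pit3 -> P1=[7,7,4,5,2,3](0) P2=[3,3,4,0,1,6](2)
Move 3: P2 pit2 -> P1=[7,7,4,5,2,3](0) P2=[3,3,0,1,2,7](3)
Move 4: P2 pit4 -> P1=[7,7,4,5,2,3](0) P2=[3,3,0,1,0,8](4)
Move 5: P2 pit3 -> P1=[7,0,4,5,2,3](0) P2=[3,3,0,0,0,8](12)
Move 6: P2 pit0 -> P1=[7,0,0,5,2,3](0) P2=[0,4,1,0,0,8](17)
Move 7: P1 pit5 -> P1=[7,0,0,5,2,0](1) P2=[1,5,1,0,0,8](17)
Move 8: P1 pit3 -> P1=[7,0,0,0,3,1](2) P2=[2,6,1,0,0,8](17)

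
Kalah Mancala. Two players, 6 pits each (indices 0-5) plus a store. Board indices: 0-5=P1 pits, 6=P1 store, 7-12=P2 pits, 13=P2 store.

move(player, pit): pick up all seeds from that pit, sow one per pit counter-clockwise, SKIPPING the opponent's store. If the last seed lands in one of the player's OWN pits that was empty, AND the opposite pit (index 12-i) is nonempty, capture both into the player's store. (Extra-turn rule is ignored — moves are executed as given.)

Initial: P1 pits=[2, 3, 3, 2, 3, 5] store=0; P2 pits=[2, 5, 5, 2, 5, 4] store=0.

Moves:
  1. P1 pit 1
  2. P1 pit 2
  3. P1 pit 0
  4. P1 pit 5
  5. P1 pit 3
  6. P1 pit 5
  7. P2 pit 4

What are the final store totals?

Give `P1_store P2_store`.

Move 1: P1 pit1 -> P1=[2,0,4,3,4,5](0) P2=[2,5,5,2,5,4](0)
Move 2: P1 pit2 -> P1=[2,0,0,4,5,6](1) P2=[2,5,5,2,5,4](0)
Move 3: P1 pit0 -> P1=[0,1,0,4,5,6](4) P2=[2,5,5,0,5,4](0)
Move 4: P1 pit5 -> P1=[0,1,0,4,5,0](5) P2=[3,6,6,1,6,4](0)
Move 5: P1 pit3 -> P1=[0,1,0,0,6,1](6) P2=[4,6,6,1,6,4](0)
Move 6: P1 pit5 -> P1=[0,1,0,0,6,0](7) P2=[4,6,6,1,6,4](0)
Move 7: P2 pit4 -> P1=[1,2,1,1,6,0](7) P2=[4,6,6,1,0,5](1)

Answer: 7 1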